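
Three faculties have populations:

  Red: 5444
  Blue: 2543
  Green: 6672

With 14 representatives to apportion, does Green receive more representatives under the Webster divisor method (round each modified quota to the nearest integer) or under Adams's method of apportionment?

Webster

Webster: Red 5, Blue 2, Green 7.
Adams: Red 5, Blue 3, Green 6.
Green gets 7 under Webster and 6 under Adams.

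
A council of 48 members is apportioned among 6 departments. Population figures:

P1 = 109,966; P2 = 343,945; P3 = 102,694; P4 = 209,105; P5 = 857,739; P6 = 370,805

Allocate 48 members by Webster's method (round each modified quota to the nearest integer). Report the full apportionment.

Standard divisor 1994254/48 ≈ 41546.958; standard quotas: P1 2.647, P2 8.278, P3 2.472, P4 5.033, P5 20.645, P6 8.925.
Rounding to the nearest integer gives P1 3, P2 8, P3 2, P4 5, P5 21, P6 9 — total 48, matching the house size, so no adjustment is needed.

P1 3; P2 8; P3 2; P4 5; P5 21; P6 9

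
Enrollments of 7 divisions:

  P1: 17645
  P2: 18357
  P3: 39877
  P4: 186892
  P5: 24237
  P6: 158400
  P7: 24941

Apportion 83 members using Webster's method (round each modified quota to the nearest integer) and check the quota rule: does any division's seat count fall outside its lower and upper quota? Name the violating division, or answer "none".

Standard quotas: P1 3.114, P2 3.239, P3 7.037, P4 32.980, P5 4.277, P6 27.952, P7 4.401.
Webster allocation: P1 3, P2 3, P3 7, P4 34, P5 4, P6 28, P7 4.
P4 has quota 32.980 (lower 32, upper 33) but receives 34 — outside the quota interval.

P4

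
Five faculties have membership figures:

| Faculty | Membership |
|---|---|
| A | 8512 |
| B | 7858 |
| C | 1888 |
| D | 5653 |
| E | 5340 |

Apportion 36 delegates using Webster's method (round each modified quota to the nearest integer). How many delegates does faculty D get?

Standard divisor 29251/36 ≈ 812.528; standard quotas: A 10.476, B 9.671, C 2.324, D 6.957, E 6.572.
Rounding to the nearest integer gives A 10, B 10, C 2, D 7, E 7 — total 36, matching the house size, so no adjustment is needed.
D receives 7.

7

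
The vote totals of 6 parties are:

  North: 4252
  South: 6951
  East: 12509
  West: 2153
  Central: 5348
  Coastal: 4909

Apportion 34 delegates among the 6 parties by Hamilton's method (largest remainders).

North 4, South 6, East 12, West 2, Central 5, Coastal 5

Standard divisor: 36122 ÷ 34 ≈ 1062.412.
Standard quotas: North 4.0022, South 6.5427, East 11.7742, West 2.0265, Central 5.0338, Coastal 4.6206.
Lower quotas: North 4, South 6, East 11, West 2, Central 5, Coastal 4 (sum 32, leaving 2 seats).
Remainders in descending order: East 0.7742, Coastal 0.6206, South 0.5427, Central 0.0338, West 0.0265, North 0.0022.
Largest remainders: East, Coastal receive the extra seats.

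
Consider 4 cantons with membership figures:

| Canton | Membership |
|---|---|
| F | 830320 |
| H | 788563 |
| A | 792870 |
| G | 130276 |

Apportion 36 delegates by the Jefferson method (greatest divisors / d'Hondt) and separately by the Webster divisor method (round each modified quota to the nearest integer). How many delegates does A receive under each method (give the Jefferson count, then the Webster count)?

12 and 11

Jefferson: F 12, H 11, A 12, G 1.
Webster: F 12, H 11, A 11, G 2.
A gets 12 under Jefferson and 11 under Webster.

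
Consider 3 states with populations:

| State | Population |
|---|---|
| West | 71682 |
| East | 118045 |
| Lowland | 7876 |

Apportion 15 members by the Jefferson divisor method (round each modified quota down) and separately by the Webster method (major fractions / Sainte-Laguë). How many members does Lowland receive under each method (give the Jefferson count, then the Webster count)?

Jefferson: West 6, East 9, Lowland 0.
Webster: West 5, East 9, Lowland 1.
Lowland gets 0 under Jefferson and 1 under Webster.

0 and 1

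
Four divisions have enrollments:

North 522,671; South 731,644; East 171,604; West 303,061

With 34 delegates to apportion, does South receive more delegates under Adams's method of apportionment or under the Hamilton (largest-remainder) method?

Adams: North 10, South 14, East 4, West 6.
Hamilton: North 10, South 15, East 3, West 6.
South gets 14 under Adams and 15 under Hamilton.

Hamilton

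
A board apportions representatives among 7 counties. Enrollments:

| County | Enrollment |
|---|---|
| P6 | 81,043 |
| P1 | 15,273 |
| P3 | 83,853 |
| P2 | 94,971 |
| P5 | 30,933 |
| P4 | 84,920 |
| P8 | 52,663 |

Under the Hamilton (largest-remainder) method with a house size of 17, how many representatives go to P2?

The standard divisor is 443656/17 ≈ 26097.412.
Standard quotas: P6 3.1054, P1 0.5852, P3 3.2131, P2 3.6391, P5 1.1853, P4 3.2540, P8 2.0179.
Lower quotas: P6 3, P1 0, P3 3, P2 3, P5 1, P4 3, P8 2 (sum 15, leaving 2 seats).
Remainders in descending order: P2 0.6391, P1 0.5852, P4 0.2540, P3 0.2131, P5 0.1853, P6 0.1054, P8 0.0179.
The surplus seats go to P2, P1.
P2 receives 4.

4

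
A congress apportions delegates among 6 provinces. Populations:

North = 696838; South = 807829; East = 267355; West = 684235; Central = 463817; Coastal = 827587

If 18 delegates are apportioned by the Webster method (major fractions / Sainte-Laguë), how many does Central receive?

2

Standard divisor 3747661/18 ≈ 208203.389; standard quotas: North 3.347, South 3.880, East 1.284, West 3.286, Central 2.228, Coastal 3.975.
Rounding to the nearest integer gives 3, 4, 1, 3, 2, 4 = 17 seats, so the divisor must be adjusted.
With modified divisor 197300: modified quotas North 3.532, South 4.094, East 1.355, West 3.468, Central 2.351, Coastal 4.195.
Rounding to the nearest integer: North 4, South 4, East 1, West 3, Central 2, Coastal 4 (total 18).
Central receives 2.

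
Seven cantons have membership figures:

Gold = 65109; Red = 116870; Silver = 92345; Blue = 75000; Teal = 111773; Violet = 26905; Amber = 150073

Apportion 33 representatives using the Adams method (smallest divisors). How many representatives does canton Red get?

Standard divisor 638075/33 ≈ 19335.606; standard quotas: Gold 3.367, Red 6.044, Silver 4.776, Blue 3.879, Teal 5.781, Violet 1.391, Amber 7.761.
Rounding up gives 4, 7, 5, 4, 6, 2, 8 = 36 seats, so the divisor must be adjusted.
With modified divisor 22000: modified quotas Gold 2.959, Red 5.312, Silver 4.197, Blue 3.409, Teal 5.081, Violet 1.223, Amber 6.822.
Rounding up: Gold 3, Red 6, Silver 5, Blue 4, Teal 6, Violet 2, Amber 7 (total 33).
Red receives 6.

6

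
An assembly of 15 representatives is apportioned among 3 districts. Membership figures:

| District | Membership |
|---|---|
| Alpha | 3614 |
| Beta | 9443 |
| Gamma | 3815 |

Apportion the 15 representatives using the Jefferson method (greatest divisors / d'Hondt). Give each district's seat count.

Alpha 3; Beta 9; Gamma 3

Standard divisor 16872/15 ≈ 1124.8; standard quotas: Alpha 3.213, Beta 8.395, Gamma 3.392.
Rounding down gives 3, 8, 3 = 14 seats, so the divisor must be adjusted.
With modified divisor 1000: modified quotas Alpha 3.614, Beta 9.443, Gamma 3.815.
Rounding down: Alpha 3, Beta 9, Gamma 3 (total 15).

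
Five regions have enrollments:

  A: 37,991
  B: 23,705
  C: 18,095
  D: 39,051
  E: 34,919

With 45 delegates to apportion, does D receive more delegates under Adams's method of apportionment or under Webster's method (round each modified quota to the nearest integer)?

Adams: A 11, B 7, C 6, D 11, E 10.
Webster: A 11, B 7, C 5, D 12, E 10.
D gets 11 under Adams and 12 under Webster.

Webster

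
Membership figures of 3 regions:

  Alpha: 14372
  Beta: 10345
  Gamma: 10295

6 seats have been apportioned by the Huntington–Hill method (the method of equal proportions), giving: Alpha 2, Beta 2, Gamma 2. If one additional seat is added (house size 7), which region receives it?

Alpha

Priority for the next seat is population ÷ (√(s·(s+1))).
Priorities: Alpha 5867.344, Beta 4223.329, Gamma 4202.916.
Highest priority: Alpha.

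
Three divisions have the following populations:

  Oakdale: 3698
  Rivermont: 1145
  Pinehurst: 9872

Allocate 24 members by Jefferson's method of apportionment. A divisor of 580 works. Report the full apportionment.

Oakdale=6, Rivermont=1, Pinehurst=17

With modified divisor 580: modified quotas Oakdale 6.376, Rivermont 1.974, Pinehurst 17.021.
Rounding down: Oakdale 6, Rivermont 1, Pinehurst 17 (total 24).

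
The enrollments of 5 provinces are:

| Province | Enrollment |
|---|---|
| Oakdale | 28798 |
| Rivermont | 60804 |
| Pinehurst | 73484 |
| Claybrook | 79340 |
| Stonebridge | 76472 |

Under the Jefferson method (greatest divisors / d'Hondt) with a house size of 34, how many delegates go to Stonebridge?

Standard divisor 318898/34 ≈ 9379.353; standard quotas: Oakdale 3.070, Rivermont 6.483, Pinehurst 7.835, Claybrook 8.459, Stonebridge 8.153.
Rounding down gives 3, 6, 7, 8, 8 = 32 seats, so the divisor must be adjusted.
With modified divisor 8750: modified quotas Oakdale 3.291, Rivermont 6.949, Pinehurst 8.398, Claybrook 9.067, Stonebridge 8.740.
Rounding down: Oakdale 3, Rivermont 6, Pinehurst 8, Claybrook 9, Stonebridge 8 (total 34).
Stonebridge receives 8.

8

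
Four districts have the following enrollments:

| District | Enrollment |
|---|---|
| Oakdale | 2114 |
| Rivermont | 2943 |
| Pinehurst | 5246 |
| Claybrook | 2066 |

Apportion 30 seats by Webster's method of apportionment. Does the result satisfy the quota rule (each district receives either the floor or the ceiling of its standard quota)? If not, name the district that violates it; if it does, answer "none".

none

Standard quotas: Oakdale 5.127, Rivermont 7.138, Pinehurst 12.724, Claybrook 5.011.
Webster allocation: Oakdale 5, Rivermont 7, Pinehurst 13, Claybrook 5.
Every allocation lies between the lower and upper quota.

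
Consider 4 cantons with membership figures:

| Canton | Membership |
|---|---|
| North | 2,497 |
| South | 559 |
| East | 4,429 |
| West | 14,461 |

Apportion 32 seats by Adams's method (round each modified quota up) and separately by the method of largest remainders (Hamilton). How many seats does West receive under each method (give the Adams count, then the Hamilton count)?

20 and 21

Adams: North 4, South 1, East 7, West 20.
Hamilton: North 4, South 1, East 6, West 21.
West gets 20 under Adams and 21 under Hamilton.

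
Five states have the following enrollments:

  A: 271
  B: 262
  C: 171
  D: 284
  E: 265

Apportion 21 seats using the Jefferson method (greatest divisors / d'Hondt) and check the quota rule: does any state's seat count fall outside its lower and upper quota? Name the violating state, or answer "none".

none

Standard quotas: A 4.542, B 4.391, C 2.866, D 4.760, E 4.441.
Jefferson allocation: A 5, B 4, C 3, D 5, E 4.
Every allocation lies between the lower and upper quota.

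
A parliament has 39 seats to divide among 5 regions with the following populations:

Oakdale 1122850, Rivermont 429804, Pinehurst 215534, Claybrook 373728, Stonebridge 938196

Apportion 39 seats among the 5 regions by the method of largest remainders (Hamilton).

Total 3080112; standard divisor 3080112/39 ≈ 78977.231.
Standard quotas: Oakdale 14.2174, Rivermont 5.4421, Pinehurst 2.7291, Claybrook 4.7321, Stonebridge 11.8793.
Lower quotas: Oakdale 14, Rivermont 5, Pinehurst 2, Claybrook 4, Stonebridge 11 (sum 36, leaving 3 seats).
Remainders in descending order: Stonebridge 0.8793, Claybrook 0.7321, Pinehurst 0.7291, Rivermont 0.4421, Oakdale 0.2174.
Largest remainders: Stonebridge, Claybrook, Pinehurst receive the extra seats.

Oakdale: 14, Rivermont: 5, Pinehurst: 3, Claybrook: 5, Stonebridge: 12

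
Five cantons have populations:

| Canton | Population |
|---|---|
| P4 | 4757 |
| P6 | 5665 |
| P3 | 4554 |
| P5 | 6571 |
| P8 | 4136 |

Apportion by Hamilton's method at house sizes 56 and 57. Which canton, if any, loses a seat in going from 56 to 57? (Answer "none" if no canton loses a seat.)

P4

At 56 seats: P4 11, P6 12, P3 10, P5 14, P8 9.
At 57 seats: P4 10, P6 13, P3 10, P5 15, P8 9.
P4 drops from 11 to 10.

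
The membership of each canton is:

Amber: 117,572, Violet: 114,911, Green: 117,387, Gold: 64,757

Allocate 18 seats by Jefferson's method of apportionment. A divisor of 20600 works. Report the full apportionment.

Amber=5, Violet=5, Green=5, Gold=3

With modified divisor 20600: modified quotas Amber 5.707, Violet 5.578, Green 5.698, Gold 3.144.
Rounding down: Amber 5, Violet 5, Green 5, Gold 3 (total 18).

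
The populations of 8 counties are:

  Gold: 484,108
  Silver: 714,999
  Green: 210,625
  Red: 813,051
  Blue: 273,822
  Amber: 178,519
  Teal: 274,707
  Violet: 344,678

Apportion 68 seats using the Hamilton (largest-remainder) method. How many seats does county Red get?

17

The standard divisor is 3294509/68 ≈ 48448.662.
Standard quotas: Gold 9.9922, Silver 14.7579, Green 4.3474, Red 16.7817, Blue 5.6518, Amber 3.6847, Teal 5.6701, Violet 7.1143.
Lower quotas: Gold 9, Silver 14, Green 4, Red 16, Blue 5, Amber 3, Teal 5, Violet 7 (sum 63, leaving 5 seats).
Remainders in descending order: Gold 0.9922, Red 0.7817, Silver 0.7579, Amber 0.6847, Teal 0.6701, Blue 0.6518, Green 0.3474, Violet 0.1143.
Largest remainders: Gold, Red, Silver, Amber, Teal receive the extra seats.
Red receives 17.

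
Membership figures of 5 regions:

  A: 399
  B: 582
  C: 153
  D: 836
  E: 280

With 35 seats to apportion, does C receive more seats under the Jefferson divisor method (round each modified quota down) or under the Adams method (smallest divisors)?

Jefferson: A 6, B 9, C 2, D 14, E 4.
Adams: A 6, B 9, C 3, D 12, E 5.
C gets 2 under Jefferson and 3 under Adams.

Adams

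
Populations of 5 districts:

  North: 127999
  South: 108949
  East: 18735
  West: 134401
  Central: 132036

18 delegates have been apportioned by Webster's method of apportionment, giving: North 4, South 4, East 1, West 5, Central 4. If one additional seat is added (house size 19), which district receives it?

Priority for the next seat is population ÷ (current seats + 0.5).
Priorities: North 28444.222, South 24210.889, East 12490.000, West 24436.545, Central 29341.333.
Highest priority: Central.

Central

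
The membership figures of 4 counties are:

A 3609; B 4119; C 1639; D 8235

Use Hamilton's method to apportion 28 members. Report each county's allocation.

Total 17602; standard divisor 17602/28 ≈ 628.643.
Standard quotas: A 5.7409, B 6.5522, C 2.6072, D 13.0996.
Lower quotas: A 5, B 6, C 2, D 13 (sum 26, leaving 2 seats).
Remainders in descending order: A 0.7409, C 0.6072, B 0.5522, D 0.0996.
Largest remainders: A, C receive the extra seats.

A: 6, B: 6, C: 3, D: 13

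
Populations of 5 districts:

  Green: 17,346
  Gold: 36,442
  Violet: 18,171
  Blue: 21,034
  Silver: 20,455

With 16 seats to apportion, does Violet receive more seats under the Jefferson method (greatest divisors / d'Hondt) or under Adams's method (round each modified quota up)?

Jefferson: Green 2, Gold 6, Violet 2, Blue 3, Silver 3.
Adams: Green 2, Gold 5, Violet 3, Blue 3, Silver 3.
Violet gets 2 under Jefferson and 3 under Adams.

Adams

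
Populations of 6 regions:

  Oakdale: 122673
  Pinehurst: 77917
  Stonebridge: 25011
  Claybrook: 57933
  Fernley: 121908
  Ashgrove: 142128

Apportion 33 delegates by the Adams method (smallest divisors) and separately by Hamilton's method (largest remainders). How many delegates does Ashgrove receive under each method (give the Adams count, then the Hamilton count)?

Adams: Oakdale 7, Pinehurst 5, Stonebridge 2, Claybrook 4, Fernley 7, Ashgrove 8.
Hamilton: Oakdale 7, Pinehurst 5, Stonebridge 2, Claybrook 3, Fernley 7, Ashgrove 9.
Ashgrove gets 8 under Adams and 9 under Hamilton.

8 and 9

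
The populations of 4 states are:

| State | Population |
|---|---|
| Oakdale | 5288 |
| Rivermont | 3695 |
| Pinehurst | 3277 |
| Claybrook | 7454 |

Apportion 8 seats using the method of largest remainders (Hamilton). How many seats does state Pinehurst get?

1

The standard divisor is 19714/8 ≈ 2464.25.
Standard quotas: Oakdale 2.1459, Rivermont 1.4994, Pinehurst 1.3298, Claybrook 3.0249.
Lower quotas: Oakdale 2, Rivermont 1, Pinehurst 1, Claybrook 3 (sum 7, leaving 1 seat).
Remainders in descending order: Rivermont 0.4994, Pinehurst 0.3298, Oakdale 0.1459, Claybrook 0.0249.
Largest remainder: Rivermont receives the extra seat.
Pinehurst receives 1.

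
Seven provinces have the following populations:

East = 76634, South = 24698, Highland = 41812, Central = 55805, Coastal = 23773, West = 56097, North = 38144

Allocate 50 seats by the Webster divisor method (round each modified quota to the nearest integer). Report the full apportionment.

East=12, South=4, Highland=6, Central=9, Coastal=4, West=9, North=6

Standard divisor 316963/50 ≈ 6339.26; standard quotas: East 12.089, South 3.896, Highland 6.596, Central 8.803, Coastal 3.750, West 8.849, North 6.017.
Rounding to the nearest integer gives 12, 4, 7, 9, 4, 9, 6 = 51 seats, so the divisor must be adjusted.
With modified divisor 6500: modified quotas East 11.790, South 3.800, Highland 6.433, Central 8.585, Coastal 3.657, West 8.630, North 5.868.
Rounding to the nearest integer: East 12, South 4, Highland 6, Central 9, Coastal 4, West 9, North 6 (total 50).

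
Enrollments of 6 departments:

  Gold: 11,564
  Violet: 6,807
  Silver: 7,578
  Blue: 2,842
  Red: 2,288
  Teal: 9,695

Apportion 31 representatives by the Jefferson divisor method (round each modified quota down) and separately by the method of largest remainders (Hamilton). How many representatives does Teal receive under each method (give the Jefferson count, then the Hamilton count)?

8 and 7

Jefferson: Gold 9, Violet 5, Silver 6, Blue 2, Red 1, Teal 8.
Hamilton: Gold 9, Violet 5, Silver 6, Blue 2, Red 2, Teal 7.
Teal gets 8 under Jefferson and 7 under Hamilton.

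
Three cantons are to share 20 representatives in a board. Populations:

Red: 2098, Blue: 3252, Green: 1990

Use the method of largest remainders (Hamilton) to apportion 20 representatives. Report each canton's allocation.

Total 7340; standard divisor 7340/20 = 367.
Standard quotas: Red 5.717, Blue 8.861, Green 5.422.
Lower quotas: Red 5, Blue 8, Green 5 (sum 18, leaving 2 seats).
Remainders in descending order: Blue 0.861, Red 0.717, Green 0.422.
The surplus seats go to Blue, Red.

Red 6; Blue 9; Green 5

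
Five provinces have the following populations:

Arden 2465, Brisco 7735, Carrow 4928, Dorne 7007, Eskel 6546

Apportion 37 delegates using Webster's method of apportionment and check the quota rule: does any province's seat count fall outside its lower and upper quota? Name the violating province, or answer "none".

Standard quotas: Arden 3.180, Brisco 9.979, Carrow 6.357, Dorne 9.039, Eskel 8.445.
Webster allocation: Arden 3, Brisco 10, Carrow 6, Dorne 9, Eskel 9.
Every allocation lies between the lower and upper quota.

none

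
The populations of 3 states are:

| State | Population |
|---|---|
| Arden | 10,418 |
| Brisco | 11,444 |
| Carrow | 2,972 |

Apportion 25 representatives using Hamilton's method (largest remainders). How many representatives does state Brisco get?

12

Total 24834; standard divisor 24834/25 ≈ 993.36.
Standard quotas: Arden 10.4876, Brisco 11.5205, Carrow 2.9919.
Lower quotas: Arden 10, Brisco 11, Carrow 2 (sum 23, leaving 2 seats).
Remainders in descending order: Carrow 0.9919, Brisco 0.5205, Arden 0.4876.
Largest remainders: Carrow, Brisco receive the extra seats.
Brisco receives 12.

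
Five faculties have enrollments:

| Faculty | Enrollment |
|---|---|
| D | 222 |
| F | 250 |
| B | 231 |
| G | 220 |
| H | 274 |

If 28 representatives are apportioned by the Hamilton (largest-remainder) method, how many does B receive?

5

The standard divisor is 1197/28 ≈ 42.75.
Standard quotas: D 5.193, F 5.848, B 5.404, G 5.146, H 6.409.
Lower quotas: D 5, F 5, B 5, G 5, H 6 (sum 26, leaving 2 seats).
Remainders in descending order: F 0.848, H 0.409, B 0.404, D 0.193, G 0.146.
Largest remainders: F, H receive the extra seats.
B receives 5.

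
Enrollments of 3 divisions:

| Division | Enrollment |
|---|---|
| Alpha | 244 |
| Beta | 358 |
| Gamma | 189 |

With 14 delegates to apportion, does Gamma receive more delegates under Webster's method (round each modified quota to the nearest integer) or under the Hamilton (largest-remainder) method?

Hamilton

Webster: Alpha 4, Beta 7, Gamma 3.
Hamilton: Alpha 4, Beta 6, Gamma 4.
Gamma gets 3 under Webster and 4 under Hamilton.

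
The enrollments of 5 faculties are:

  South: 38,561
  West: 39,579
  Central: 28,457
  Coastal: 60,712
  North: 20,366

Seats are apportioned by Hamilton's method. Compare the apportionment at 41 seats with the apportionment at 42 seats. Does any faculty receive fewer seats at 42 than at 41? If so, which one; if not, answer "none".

At 41 seats: South 8, West 9, Central 6, Coastal 13, North 5.
At 42 seats: South 9, West 9, Central 6, Coastal 14, North 4.
North drops from 5 to 4.

North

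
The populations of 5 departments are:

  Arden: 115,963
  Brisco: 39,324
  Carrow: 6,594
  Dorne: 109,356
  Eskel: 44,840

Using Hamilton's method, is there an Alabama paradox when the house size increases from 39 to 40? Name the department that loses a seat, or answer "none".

Eskel

At 39 seats: Arden 14, Brisco 5, Carrow 1, Dorne 13, Eskel 6.
At 40 seats: Arden 15, Brisco 5, Carrow 1, Dorne 14, Eskel 5.
Eskel drops from 6 to 5.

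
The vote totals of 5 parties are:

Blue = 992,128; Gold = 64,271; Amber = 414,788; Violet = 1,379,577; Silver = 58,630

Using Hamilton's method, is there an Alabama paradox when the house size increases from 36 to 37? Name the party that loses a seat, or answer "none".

At 36 seats: Blue 12, Gold 1, Amber 5, Violet 17, Silver 1.
At 37 seats: Blue 13, Gold 1, Amber 5, Violet 17, Silver 1.
No party's allocation decreased.

none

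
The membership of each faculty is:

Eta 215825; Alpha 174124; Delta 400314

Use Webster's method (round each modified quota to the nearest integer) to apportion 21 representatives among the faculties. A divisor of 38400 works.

With modified divisor 38400: modified quotas Eta 5.620, Alpha 4.534, Delta 10.425.
Rounding to the nearest integer: Eta 6, Alpha 5, Delta 10 (total 21).

Eta 6; Alpha 5; Delta 10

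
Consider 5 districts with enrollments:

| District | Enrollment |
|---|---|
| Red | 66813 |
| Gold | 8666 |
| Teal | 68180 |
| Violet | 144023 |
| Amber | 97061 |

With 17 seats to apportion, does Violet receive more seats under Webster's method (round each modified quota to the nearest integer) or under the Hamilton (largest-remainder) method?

Webster: Red 3, Gold 0, Teal 3, Violet 7, Amber 4.
Hamilton: Red 3, Gold 1, Teal 3, Violet 6, Amber 4.
Violet gets 7 under Webster and 6 under Hamilton.

Webster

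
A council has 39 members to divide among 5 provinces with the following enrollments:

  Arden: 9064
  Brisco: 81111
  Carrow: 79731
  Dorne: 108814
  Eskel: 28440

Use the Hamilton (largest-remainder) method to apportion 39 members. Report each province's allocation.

The standard divisor is 307160/39 ≈ 7875.897.
Standard quotas: Arden 1.1509, Brisco 10.2986, Carrow 10.1234, Dorne 13.8161, Eskel 3.6110.
Lower quotas: Arden 1, Brisco 10, Carrow 10, Dorne 13, Eskel 3 (sum 37, leaving 2 seats).
Remainders in descending order: Dorne 0.8161, Eskel 0.6110, Brisco 0.2986, Arden 0.1509, Carrow 0.1234.
The surplus seats go to Dorne, Eskel.

Arden: 1; Brisco: 10; Carrow: 10; Dorne: 14; Eskel: 4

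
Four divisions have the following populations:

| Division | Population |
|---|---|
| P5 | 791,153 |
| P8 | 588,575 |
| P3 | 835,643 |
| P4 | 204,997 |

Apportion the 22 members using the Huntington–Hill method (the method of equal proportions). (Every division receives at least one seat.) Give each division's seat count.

P5: 7, P8: 5, P3: 8, P4: 2

With divisor 109563: modified quotas P5 7.221, P8 5.372, P3 7.627, P4 1.871.
Geometric-mean thresholds: P5 √(7·8)=7.483, P8 √(5·6)=5.477, P3 √(7·8)=7.483, P4 √(1·2)=1.414.
Each quota rounded against its threshold gives P5 7, P8 5, P3 8, P4 2 (total 22).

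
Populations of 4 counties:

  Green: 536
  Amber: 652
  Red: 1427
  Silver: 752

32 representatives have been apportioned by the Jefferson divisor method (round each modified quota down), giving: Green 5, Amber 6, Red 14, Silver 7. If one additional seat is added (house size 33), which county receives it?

Priority for the next seat is population ÷ (current seats + 1).
Priorities: Green 89.333, Amber 93.143, Red 95.133, Silver 94.000.
Highest priority: Red.

Red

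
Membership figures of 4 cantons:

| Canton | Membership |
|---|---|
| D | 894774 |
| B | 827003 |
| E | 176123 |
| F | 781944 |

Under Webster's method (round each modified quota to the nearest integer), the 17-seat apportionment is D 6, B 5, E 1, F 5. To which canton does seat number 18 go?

B

Priority for the next seat is population ÷ (current seats + 0.5).
Priorities: D 137657.538, B 150364.182, E 117415.333, F 142171.636.
Highest priority: B.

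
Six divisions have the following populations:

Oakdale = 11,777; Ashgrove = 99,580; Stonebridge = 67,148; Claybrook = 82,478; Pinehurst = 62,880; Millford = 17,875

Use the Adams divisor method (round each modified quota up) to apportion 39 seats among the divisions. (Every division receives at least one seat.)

Oakdale 2; Ashgrove 11; Stonebridge 8; Claybrook 9; Pinehurst 7; Millford 2

Standard divisor 341738/39 ≈ 8762.513; standard quotas: Oakdale 1.344, Ashgrove 11.364, Stonebridge 7.663, Claybrook 9.413, Pinehurst 7.176, Millford 2.040.
Rounding up gives 2, 12, 8, 10, 8, 3 = 43 seats, so the divisor must be adjusted.
With modified divisor 9400: modified quotas Oakdale 1.253, Ashgrove 10.594, Stonebridge 7.143, Claybrook 8.774, Pinehurst 6.689, Millford 1.902.
Rounding up: Oakdale 2, Ashgrove 11, Stonebridge 8, Claybrook 9, Pinehurst 7, Millford 2 (total 39).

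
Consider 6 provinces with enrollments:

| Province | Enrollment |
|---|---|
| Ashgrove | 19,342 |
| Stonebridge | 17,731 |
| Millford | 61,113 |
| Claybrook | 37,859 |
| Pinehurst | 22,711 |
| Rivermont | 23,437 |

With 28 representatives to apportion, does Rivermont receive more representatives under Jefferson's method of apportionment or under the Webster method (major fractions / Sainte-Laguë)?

Jefferson: Ashgrove 3, Stonebridge 3, Millford 10, Claybrook 6, Pinehurst 3, Rivermont 3.
Webster: Ashgrove 3, Stonebridge 3, Millford 9, Claybrook 6, Pinehurst 3, Rivermont 4.
Rivermont gets 3 under Jefferson and 4 under Webster.

Webster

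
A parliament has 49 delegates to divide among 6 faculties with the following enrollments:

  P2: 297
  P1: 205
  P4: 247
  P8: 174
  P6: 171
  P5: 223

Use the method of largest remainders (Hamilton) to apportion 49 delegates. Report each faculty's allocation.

P2=11; P1=8; P4=9; P8=7; P6=6; P5=8

The standard divisor is 1317/49 ≈ 26.878.
Standard quotas: P2 11.050, P1 7.627, P4 9.190, P8 6.474, P6 6.362, P5 8.297.
Lower quotas: P2 11, P1 7, P4 9, P8 6, P6 6, P5 8 (sum 47, leaving 2 seats).
Remainders in descending order: P1 0.627, P8 0.474, P6 0.362, P5 0.297, P4 0.190, P2 0.050.
Largest remainders: P1, P8 receive the extra seats.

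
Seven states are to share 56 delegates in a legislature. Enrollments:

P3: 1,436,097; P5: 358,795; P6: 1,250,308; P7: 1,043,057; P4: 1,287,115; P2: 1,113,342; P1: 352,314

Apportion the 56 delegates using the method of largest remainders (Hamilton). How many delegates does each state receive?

P3: 12; P5: 3; P6: 10; P7: 9; P4: 10; P2: 9; P1: 3

Total 6841028; standard divisor 6841028/56 ≈ 122161.214.
Standard quotas: P3 11.7558, P5 2.9371, P6 10.2349, P7 8.5384, P4 10.5362, P2 9.1137, P1 2.8840.
Lower quotas: P3 11, P5 2, P6 10, P7 8, P4 10, P2 9, P1 2 (sum 52, leaving 4 seats).
Remainders in descending order: P5 0.9371, P1 0.8840, P3 0.7558, P7 0.5384, P4 0.5362, P6 0.2349, P2 0.1137.
The surplus seats go to P5, P1, P3, P7.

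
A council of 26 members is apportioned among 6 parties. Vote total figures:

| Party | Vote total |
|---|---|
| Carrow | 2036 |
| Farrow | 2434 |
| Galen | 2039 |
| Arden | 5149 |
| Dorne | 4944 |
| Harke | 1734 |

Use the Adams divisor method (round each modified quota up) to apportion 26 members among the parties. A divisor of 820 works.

With modified divisor 820: modified quotas Carrow 2.483, Farrow 2.968, Galen 2.487, Arden 6.279, Dorne 6.029, Harke 2.115.
Rounding up: Carrow 3, Farrow 3, Galen 3, Arden 7, Dorne 7, Harke 3 (total 26).

Carrow 3; Farrow 3; Galen 3; Arden 7; Dorne 7; Harke 3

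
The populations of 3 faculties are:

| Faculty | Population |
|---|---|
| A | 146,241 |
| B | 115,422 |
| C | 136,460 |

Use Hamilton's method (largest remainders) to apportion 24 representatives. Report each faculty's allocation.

The standard divisor is 398123/24 ≈ 16588.458.
Standard quotas: A 8.8158, B 6.9580, C 8.2262.
Lower quotas: A 8, B 6, C 8 (sum 22, leaving 2 seats).
Remainders in descending order: B 0.9580, A 0.8158, C 0.2262.
The surplus seats go to B, A.

A=9, B=7, C=8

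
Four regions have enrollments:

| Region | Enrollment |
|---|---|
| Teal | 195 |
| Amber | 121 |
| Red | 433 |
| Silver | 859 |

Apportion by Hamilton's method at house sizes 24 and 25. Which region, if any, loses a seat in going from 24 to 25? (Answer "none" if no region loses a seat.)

none

At 24 seats: Teal 3, Amber 2, Red 6, Silver 13.
At 25 seats: Teal 3, Amber 2, Red 7, Silver 13.
No region's allocation decreased.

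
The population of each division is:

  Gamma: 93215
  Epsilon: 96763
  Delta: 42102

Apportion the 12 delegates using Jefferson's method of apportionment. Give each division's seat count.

Standard divisor 232080/12 ≈ 19340; standard quotas: Gamma 4.820, Epsilon 5.003, Delta 2.177.
Rounding down gives 4, 5, 2 = 11 seats, so the divisor must be adjusted.
With modified divisor 17400: modified quotas Gamma 5.357, Epsilon 5.561, Delta 2.420.
Rounding down: Gamma 5, Epsilon 5, Delta 2 (total 12).

Gamma: 5, Epsilon: 5, Delta: 2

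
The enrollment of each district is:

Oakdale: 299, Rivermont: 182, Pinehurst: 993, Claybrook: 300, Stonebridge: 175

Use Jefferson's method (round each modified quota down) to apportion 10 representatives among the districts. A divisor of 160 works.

Oakdale 1, Rivermont 1, Pinehurst 6, Claybrook 1, Stonebridge 1

With modified divisor 160: modified quotas Oakdale 1.869, Rivermont 1.137, Pinehurst 6.206, Claybrook 1.875, Stonebridge 1.094.
Rounding down: Oakdale 1, Rivermont 1, Pinehurst 6, Claybrook 1, Stonebridge 1 (total 10).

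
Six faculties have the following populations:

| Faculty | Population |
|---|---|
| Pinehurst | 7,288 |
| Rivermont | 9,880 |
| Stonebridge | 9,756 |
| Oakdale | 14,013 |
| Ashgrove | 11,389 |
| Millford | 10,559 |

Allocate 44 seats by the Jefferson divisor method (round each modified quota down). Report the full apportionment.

Standard divisor 62885/44 ≈ 1429.205; standard quotas: Pinehurst 5.099, Rivermont 6.913, Stonebridge 6.826, Oakdale 9.805, Ashgrove 7.969, Millford 7.388.
Rounding down gives 5, 6, 6, 9, 7, 7 = 40 seats, so the divisor must be adjusted.
With modified divisor 1360: modified quotas Pinehurst 5.359, Rivermont 7.265, Stonebridge 7.174, Oakdale 10.304, Ashgrove 8.374, Millford 7.764.
Rounding down: Pinehurst 5, Rivermont 7, Stonebridge 7, Oakdale 10, Ashgrove 8, Millford 7 (total 44).

Pinehurst 5; Rivermont 7; Stonebridge 7; Oakdale 10; Ashgrove 8; Millford 7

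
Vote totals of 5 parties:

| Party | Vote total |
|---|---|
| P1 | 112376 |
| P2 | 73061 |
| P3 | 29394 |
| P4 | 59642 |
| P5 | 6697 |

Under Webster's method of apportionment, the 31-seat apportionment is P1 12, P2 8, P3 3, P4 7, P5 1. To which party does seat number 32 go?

P1

Priority for the next seat is population ÷ (current seats + 0.5).
Priorities: P1 8990.080, P2 8595.412, P3 8398.286, P4 7952.267, P5 4464.667.
Highest priority: P1.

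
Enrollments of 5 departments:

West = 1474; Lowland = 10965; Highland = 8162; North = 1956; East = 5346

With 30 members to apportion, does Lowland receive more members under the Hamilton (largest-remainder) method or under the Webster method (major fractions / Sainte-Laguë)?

Hamilton

Hamilton: West 1, Lowland 12, Highland 9, North 2, East 6.
Webster: West 2, Lowland 11, Highland 9, North 2, East 6.
Lowland gets 12 under Hamilton and 11 under Webster.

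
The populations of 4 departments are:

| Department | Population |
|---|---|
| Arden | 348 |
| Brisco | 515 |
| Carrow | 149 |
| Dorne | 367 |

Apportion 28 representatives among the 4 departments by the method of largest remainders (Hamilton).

Standard divisor: 1379 ÷ 28 ≈ 49.25.
Standard quotas: Arden 7.066, Brisco 10.457, Carrow 3.025, Dorne 7.452.
Lower quotas: Arden 7, Brisco 10, Carrow 3, Dorne 7 (sum 27, leaving 1 seat).
Remainders in descending order: Brisco 0.457, Dorne 0.452, Arden 0.066, Carrow 0.025.
Largest remainder: Brisco receives the extra seat.

Arden=7; Brisco=11; Carrow=3; Dorne=7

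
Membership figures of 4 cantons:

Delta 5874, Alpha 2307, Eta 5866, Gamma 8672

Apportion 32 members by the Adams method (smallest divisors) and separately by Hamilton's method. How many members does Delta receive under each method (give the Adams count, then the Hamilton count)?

8 and 9

Adams: Delta 8, Alpha 4, Eta 8, Gamma 12.
Hamilton: Delta 9, Alpha 3, Eta 8, Gamma 12.
Delta gets 8 under Adams and 9 under Hamilton.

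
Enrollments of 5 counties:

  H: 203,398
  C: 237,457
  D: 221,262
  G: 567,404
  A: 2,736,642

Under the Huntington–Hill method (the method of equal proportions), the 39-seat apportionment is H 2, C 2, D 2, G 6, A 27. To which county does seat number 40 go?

Priority for the next seat is population ÷ (√(s·(s+1))).
Priorities: H 83036.886, C 96941.414, D 90329.833, G 87552.338, A 99530.707.
Highest priority: A.

A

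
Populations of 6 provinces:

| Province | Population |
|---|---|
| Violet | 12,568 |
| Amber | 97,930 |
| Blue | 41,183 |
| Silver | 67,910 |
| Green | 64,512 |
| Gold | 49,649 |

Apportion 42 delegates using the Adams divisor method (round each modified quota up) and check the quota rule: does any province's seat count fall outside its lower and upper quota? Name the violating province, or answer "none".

none

Standard quotas: Violet 1.582, Amber 12.324, Blue 5.183, Silver 8.546, Green 8.118, Gold 6.248.
Adams allocation: Violet 2, Amber 12, Blue 5, Silver 9, Green 8, Gold 6.
Every allocation lies between the lower and upper quota.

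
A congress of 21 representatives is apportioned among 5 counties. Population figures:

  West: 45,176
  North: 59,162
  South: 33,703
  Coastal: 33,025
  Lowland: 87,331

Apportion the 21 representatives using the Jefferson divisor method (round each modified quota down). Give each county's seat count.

Standard divisor 258397/21 ≈ 12304.619; standard quotas: West 3.671, North 4.808, South 2.739, Coastal 2.684, Lowland 7.097.
Rounding down gives 3, 4, 2, 2, 7 = 18 seats, so the divisor must be adjusted.
With modified divisor 11100: modified quotas West 4.070, North 5.330, South 3.036, Coastal 2.975, Lowland 7.868.
Rounding down: West 4, North 5, South 3, Coastal 2, Lowland 7 (total 21).

West 4; North 5; South 3; Coastal 2; Lowland 7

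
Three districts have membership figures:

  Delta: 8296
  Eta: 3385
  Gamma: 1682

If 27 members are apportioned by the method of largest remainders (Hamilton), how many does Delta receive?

Standard divisor: 13363 ÷ 27 ≈ 494.926.
Standard quotas: Delta 16.7621, Eta 6.8394, Gamma 3.3985.
Lower quotas: Delta 16, Eta 6, Gamma 3 (sum 25, leaving 2 seats).
Remainders in descending order: Eta 0.8394, Delta 0.7621, Gamma 0.3985.
The surplus seats go to Eta, Delta.
Delta receives 17.

17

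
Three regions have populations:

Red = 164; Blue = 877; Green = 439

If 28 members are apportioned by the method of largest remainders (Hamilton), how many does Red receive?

Total 1480; standard divisor 1480/28 ≈ 52.857.
Standard quotas: Red 3.103, Blue 16.592, Green 8.305.
Lower quotas: Red 3, Blue 16, Green 8 (sum 27, leaving 1 seat).
Remainders in descending order: Blue 0.592, Green 0.305, Red 0.103.
The surplus seat goes to Blue.
Red receives 3.

3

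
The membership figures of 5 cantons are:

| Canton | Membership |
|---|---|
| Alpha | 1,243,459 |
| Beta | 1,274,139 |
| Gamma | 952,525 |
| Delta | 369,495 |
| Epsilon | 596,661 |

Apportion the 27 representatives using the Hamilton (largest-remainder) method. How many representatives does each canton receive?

Alpha: 7, Beta: 8, Gamma: 6, Delta: 2, Epsilon: 4

Total 4436279; standard divisor 4436279/27 ≈ 164306.63.
Standard quotas: Alpha 7.5679, Beta 7.7546, Gamma 5.7972, Delta 2.2488, Epsilon 3.6314.
Lower quotas: Alpha 7, Beta 7, Gamma 5, Delta 2, Epsilon 3 (sum 24, leaving 3 seats).
Remainders in descending order: Gamma 0.7972, Beta 0.7546, Epsilon 0.6314, Alpha 0.5679, Delta 0.2488.
Largest remainders: Gamma, Beta, Epsilon receive the extra seats.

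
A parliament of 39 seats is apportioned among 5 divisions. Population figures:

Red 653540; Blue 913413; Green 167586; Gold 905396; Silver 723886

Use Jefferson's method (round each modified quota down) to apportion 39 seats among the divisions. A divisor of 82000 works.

Red 7, Blue 11, Green 2, Gold 11, Silver 8

With modified divisor 82000: modified quotas Red 7.970, Blue 11.139, Green 2.044, Gold 11.041, Silver 8.828.
Rounding down: Red 7, Blue 11, Green 2, Gold 11, Silver 8 (total 39).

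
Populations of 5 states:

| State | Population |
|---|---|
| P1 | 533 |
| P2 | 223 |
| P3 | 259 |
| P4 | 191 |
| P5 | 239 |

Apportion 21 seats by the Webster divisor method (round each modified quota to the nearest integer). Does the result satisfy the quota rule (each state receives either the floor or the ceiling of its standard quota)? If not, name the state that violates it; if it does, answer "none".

Standard quotas: P1 7.746, P2 3.241, P3 3.764, P4 2.776, P5 3.473.
Webster allocation: P1 8, P2 3, P3 4, P4 3, P5 3.
Every allocation lies between the lower and upper quota.

none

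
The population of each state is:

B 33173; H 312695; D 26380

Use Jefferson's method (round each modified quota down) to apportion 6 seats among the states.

Standard divisor 372248/6 ≈ 62041.333; standard quotas: B 0.535, H 5.040, D 0.425.
Rounding down gives 0, 5, 0 = 5 seats, so the divisor must be adjusted.
With modified divisor 48400: modified quotas B 0.685, H 6.461, D 0.545.
Rounding down: B 0, H 6, D 0 (total 6).

B=0, H=6, D=0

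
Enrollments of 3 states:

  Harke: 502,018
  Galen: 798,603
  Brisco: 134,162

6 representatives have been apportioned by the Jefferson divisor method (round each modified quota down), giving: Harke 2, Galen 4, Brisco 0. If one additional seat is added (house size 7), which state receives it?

Harke

Priority for the next seat is population ÷ (current seats + 1).
Priorities: Harke 167339.333, Galen 159720.600, Brisco 134162.000.
Highest priority: Harke.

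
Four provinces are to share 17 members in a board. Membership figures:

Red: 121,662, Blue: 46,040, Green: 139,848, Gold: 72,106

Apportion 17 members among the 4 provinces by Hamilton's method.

Red 6, Blue 2, Green 6, Gold 3

Total 379656; standard divisor 379656/17 ≈ 22332.706.
Standard quotas: Red 5.4477, Blue 2.0616, Green 6.2620, Gold 3.2287.
Lower quotas: Red 5, Blue 2, Green 6, Gold 3 (sum 16, leaving 1 seat).
Remainders in descending order: Red 0.4477, Green 0.2620, Gold 0.2287, Blue 0.0616.
The surplus seat goes to Red.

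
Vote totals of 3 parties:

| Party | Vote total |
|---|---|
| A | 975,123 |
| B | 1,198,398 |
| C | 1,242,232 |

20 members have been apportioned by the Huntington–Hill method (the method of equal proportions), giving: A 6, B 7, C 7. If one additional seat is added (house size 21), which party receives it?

Priority for the next seat is population ÷ (√(s·(s+1))).
Priorities: A 150464.746, B 160142.669, C 166000.234.
Highest priority: C.

C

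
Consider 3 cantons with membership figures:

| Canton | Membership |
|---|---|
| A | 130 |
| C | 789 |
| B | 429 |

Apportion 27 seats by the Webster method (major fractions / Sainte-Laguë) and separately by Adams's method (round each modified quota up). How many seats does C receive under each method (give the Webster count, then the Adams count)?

Webster: A 3, C 16, B 8.
Adams: A 3, C 15, B 9.
C gets 16 under Webster and 15 under Adams.

16 and 15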